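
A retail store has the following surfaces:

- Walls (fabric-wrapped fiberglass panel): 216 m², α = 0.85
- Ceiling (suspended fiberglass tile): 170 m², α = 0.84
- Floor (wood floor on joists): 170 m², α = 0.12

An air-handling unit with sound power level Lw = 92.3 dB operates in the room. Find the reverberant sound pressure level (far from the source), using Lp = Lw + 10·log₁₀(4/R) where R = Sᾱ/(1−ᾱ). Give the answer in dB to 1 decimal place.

Σ(Sᵢαᵢ) = 216×0.85 + 170×0.84 + 170×0.12 = 346.800; total area S = 556.0 m².
ᾱ = 0.6237, so room constant R = A/(1−ᾱ) = 921.605 m².
Lp = Lw + 10 log₁₀(4/R) = 92.3 -23.62 = 68.7 dB.

68.7 dB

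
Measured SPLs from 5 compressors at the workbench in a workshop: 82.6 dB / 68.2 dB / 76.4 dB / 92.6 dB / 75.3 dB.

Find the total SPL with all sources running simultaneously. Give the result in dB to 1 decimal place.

Converting to relative power and adding: 10^(82.6/10) + 10^(68.2/10) + 10^(76.4/10) + 10^(92.6/10) + 10^(75.3/10) = 2.086e+09.
Combined level = 10 log₁₀(2.086e+09) = 93.2 dB.

93.2 dB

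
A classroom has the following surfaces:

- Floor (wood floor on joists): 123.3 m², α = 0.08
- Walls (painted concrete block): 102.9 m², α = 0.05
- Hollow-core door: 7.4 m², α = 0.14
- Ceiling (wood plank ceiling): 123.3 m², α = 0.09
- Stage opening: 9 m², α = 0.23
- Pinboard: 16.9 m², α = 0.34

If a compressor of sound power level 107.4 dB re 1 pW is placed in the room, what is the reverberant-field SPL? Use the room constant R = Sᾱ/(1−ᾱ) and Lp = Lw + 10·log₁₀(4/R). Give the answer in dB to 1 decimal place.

97.6 dB

Σ(Sᵢαᵢ) = 123.3·0.08 + 102.9·0.05 + 7.4·0.14 + 123.3·0.09 + 9·0.23 + 16.9·0.34 = 34.958; total area S = 382.8 m².
ᾱ = 34.958/382.8 = 0.0913; R = Sᾱ/(1−ᾱ) = 34.958/(1−0.0913) = 38.470 m².
Lp = Lw + 10 log₁₀(4/R) = 107.4 -9.83 = 97.6 dB.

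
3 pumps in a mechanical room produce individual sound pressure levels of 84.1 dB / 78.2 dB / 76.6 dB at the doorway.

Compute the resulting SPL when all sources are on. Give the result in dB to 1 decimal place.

85.7 dB

Converting to relative power and adding: 10^(84.1/10) + 10^(78.2/10) + 10^(76.6/10) = 3.688e+08.
L_total = 10·log₁₀(3.688e+08) = 85.7 dB.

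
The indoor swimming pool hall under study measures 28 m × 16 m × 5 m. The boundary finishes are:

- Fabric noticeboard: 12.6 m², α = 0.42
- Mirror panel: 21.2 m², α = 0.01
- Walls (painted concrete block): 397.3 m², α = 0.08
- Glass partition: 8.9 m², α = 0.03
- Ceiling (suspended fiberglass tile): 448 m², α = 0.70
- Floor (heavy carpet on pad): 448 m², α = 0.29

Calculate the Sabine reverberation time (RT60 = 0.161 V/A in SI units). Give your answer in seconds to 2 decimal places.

Summing Sᵢαᵢ: 5.292 + 0.212 + 31.784 + 0.267 + 313.600 + 129.920 → A = 481.075 sabins.
Room volume: 2240 m³.
T = 0.161 V/A = 0.161·2240/481.075 = 0.75 s.

0.75 sec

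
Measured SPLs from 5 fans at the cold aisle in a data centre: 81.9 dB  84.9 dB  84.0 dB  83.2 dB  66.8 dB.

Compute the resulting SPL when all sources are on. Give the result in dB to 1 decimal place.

Sum in the linear (power) domain: Σ 10^(Lᵢ/10) = 10^(81.9/10) + 10^(84.9/10) + 10^(84.0/10) + 10^(83.2/10) + 10^(66.8/10) = 9.288e+08.
L_total = 10·log₁₀(9.288e+08) = 89.7 dB.

89.7 dB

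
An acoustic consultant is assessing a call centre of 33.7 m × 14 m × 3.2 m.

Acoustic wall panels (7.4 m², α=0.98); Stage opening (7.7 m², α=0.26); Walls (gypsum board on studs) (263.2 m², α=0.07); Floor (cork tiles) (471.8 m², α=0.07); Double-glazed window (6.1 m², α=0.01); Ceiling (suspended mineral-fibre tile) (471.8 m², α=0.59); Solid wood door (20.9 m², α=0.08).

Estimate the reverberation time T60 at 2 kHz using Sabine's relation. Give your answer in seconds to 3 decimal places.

0.713 sec

A = Σ Sᵢαᵢ = 7.4·0.98 + 7.7·0.26 + 263.2·0.07 + 471.8·0.07 + 6.1·0.01 + 471.8·0.59 + 20.9·0.08 = 340.799 sabins.
V = 33.7·14·3.2 = 1509.76 m³.
RT60 = 0.161 · V / A = 0.161 × 1509.76 / 340.799 = 0.713 s.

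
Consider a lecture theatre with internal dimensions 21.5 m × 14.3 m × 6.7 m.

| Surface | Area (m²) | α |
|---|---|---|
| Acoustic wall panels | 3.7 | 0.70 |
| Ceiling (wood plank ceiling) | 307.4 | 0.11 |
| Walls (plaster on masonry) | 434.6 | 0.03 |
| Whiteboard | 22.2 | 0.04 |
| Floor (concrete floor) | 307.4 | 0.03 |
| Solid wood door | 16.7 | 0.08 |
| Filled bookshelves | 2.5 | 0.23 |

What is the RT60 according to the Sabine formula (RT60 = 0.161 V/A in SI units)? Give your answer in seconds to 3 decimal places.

Total absorption A = 3.7*0.70 + 307.4*0.11 + 434.6*0.03 + 22.2*0.04 + 307.4*0.03 + 16.7*0.08 + 2.5*0.23
  = 2.590 + 33.814 + 13.038 + 0.888 + 9.222 + 1.336 + 0.575 = 61.463 m² sabins.
V = 21.5·14.3·6.7 = 2059.915 m³.
Sabine: RT60 = 0.161 × 2059.915 / 61.463 = 5.396 s.

5.396 s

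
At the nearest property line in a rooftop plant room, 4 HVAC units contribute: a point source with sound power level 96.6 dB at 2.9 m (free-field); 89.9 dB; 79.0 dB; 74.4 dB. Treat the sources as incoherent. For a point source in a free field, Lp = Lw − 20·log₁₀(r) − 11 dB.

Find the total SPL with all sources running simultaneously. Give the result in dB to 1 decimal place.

Source at 2.9 m: Lp = 96.6 − 20·log₁₀(2.9) − 11 = 76.4 dB.
Converting to relative power and adding: 10^(76.4/10) + 10^(89.9/10) + 10^(79.0/10) + 10^(74.4/10) = 1.128e+09.
Combined level = 10 log₁₀(1.128e+09) = 90.5 dB.

90.5 dB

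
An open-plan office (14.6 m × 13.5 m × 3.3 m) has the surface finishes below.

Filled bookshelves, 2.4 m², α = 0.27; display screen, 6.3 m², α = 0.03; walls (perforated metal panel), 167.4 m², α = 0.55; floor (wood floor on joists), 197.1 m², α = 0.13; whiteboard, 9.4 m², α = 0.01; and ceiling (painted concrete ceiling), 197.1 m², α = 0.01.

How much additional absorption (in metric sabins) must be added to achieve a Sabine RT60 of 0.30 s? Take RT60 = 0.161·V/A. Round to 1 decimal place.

Equivalent absorption area: A₁ = 2.4×0.27 + 6.3×0.03 + 167.4×0.55 + 197.1×0.13 + 9.4×0.01 + 197.1×0.01 = 120.595 m².
Target A₂ = 0.161·650.43/0.30 = 349.064 sabins (V = 650.43 m³).
Additional absorption ΔA = 349.064 − 120.595 = 228.5 sabins.

228.5 sabins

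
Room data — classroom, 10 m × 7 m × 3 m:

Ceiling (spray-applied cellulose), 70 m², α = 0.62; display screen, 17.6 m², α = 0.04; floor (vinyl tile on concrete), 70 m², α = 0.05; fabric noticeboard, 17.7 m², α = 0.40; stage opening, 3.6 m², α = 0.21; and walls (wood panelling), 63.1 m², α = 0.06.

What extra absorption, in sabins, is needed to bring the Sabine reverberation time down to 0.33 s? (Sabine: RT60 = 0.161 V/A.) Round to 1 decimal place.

43.2 sabins

Summing Sᵢαᵢ: 43.400 + 0.704 + 3.500 + 7.080 + 0.756 + 3.786 → A₁ = 59.226 sabins.
V = 210 m³. Required absorption A₂ = 0.161 × 210 / 0.33 = 102.455 sabins.
Additional absorption ΔA = 102.455 − 59.226 = 43.2 sabins.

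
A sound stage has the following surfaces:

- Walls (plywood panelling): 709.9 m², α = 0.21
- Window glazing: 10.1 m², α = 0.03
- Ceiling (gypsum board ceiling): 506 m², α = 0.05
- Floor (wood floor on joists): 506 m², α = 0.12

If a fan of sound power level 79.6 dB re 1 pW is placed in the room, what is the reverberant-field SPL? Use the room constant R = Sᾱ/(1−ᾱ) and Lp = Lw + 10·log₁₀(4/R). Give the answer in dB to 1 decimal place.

A = 235.402 sabins; S = 1732.0 m².
ᾱ = 0.1359, so room constant R = A/(1−ᾱ) = 272.424 m².
Lp = 79.6 + 10·log₁₀(4/272.424) = 79.6 + (-18.33) = 61.3 dB.

61.3 dB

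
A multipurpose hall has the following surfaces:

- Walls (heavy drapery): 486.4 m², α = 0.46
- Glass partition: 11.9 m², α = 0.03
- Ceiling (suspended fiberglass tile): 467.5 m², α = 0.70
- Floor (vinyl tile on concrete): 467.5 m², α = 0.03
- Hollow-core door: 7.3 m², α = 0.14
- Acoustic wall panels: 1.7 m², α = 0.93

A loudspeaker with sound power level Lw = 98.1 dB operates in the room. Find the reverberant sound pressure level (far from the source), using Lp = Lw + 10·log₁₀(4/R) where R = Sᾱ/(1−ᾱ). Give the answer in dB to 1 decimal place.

74.4 dB

A = 567.979 sabins; S = 1442.3 m².
ᾱ = 567.979/1442.3 = 0.3938; R = Sᾱ/(1−ᾱ) = 567.979/(1−0.3938) = 936.950 m².
Lp = Lw + 10 log₁₀(4/R) = 98.1 -23.70 = 74.4 dB.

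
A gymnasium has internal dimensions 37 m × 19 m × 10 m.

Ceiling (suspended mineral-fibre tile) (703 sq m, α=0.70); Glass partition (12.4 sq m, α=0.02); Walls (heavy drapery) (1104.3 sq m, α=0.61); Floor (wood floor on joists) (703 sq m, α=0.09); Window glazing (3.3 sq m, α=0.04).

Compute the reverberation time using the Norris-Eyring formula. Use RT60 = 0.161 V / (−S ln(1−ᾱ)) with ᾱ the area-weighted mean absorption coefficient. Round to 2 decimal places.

0.67 sec

S = Σ Sᵢ = 2526.0 sq m.
Σ(Sᵢαᵢ) = 703·0.70 + 12.4·0.02 + 1104.3·0.61 + 703·0.09 + 3.3·0.04 = 1229.373.
Mean coefficient ᾱ = A/S = 0.4867.
−S·ln(1−ᾱ) = −2526.0 × ln(1 − 0.4867) = 1684.576.
V = 37 × 19 × 10 = 7030 m³.
RT60 = 0.161 × 7030 / 1684.576 = 0.67 s.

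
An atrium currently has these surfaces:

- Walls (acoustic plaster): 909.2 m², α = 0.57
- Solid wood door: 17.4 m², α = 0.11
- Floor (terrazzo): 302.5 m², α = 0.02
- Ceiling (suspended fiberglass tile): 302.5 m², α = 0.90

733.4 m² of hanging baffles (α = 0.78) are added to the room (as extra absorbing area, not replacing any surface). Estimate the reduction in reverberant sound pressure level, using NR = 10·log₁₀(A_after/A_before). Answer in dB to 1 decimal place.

Summing Sᵢαᵢ: 518.244 + 1.914 + 6.050 + 272.250 → A_before = 798.458 sabins.
Treatment contributes 733.4·0.78 = 572.052 sabins.
A_after = 798.458 + 572.052 = 1370.510 sabins.
Reduction = 10 log₁₀(A_after/A_before) = 10 log₁₀(1.7164) = 2.3 dB.

2.3 dB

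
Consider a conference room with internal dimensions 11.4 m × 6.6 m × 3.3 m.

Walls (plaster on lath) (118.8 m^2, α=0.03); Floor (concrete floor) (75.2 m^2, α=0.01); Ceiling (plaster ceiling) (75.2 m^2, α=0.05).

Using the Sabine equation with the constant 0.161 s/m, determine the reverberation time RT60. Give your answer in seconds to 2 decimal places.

A = Σ Sᵢαᵢ = 118.8×0.03 + 75.2×0.01 + 75.2×0.05 = 8.076 sabins.
Volume V = 11.4 × 6.6 × 3.3 = 248.292 m³.
RT60 = 0.161 · V / A = 0.161 × 248.292 / 8.076 = 4.95 s.

4.95 s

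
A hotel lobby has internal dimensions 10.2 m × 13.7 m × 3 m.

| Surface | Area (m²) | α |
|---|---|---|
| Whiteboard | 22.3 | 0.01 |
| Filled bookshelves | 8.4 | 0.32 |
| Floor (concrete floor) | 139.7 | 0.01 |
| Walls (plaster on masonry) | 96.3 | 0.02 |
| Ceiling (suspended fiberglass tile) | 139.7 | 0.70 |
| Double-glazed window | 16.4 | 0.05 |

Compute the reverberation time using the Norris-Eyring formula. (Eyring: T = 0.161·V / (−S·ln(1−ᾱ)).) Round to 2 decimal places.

Total surface area S = 22.3 + 8.4 + 139.7 + 96.3 + 139.7 + 16.4 = 422.8 m².
Absorption A = 22.3·0.01 + 8.4·0.32 + 139.7·0.01 + 96.3·0.02 + 139.7·0.70 + 16.4·0.05 = 104.844 sabins.
Mean coefficient ᾱ = A/S = 0.2480.
−S·ln(1−ᾱ) = −422.8 × ln(1 − 0.2480) = 120.506.
V = 10.2 × 13.7 × 3 = 419.22 m³.
T = 0.161·V/[−S·ln(1−ᾱ)] = 0.161·419.22/120.506 = 0.56 s.

0.56 seconds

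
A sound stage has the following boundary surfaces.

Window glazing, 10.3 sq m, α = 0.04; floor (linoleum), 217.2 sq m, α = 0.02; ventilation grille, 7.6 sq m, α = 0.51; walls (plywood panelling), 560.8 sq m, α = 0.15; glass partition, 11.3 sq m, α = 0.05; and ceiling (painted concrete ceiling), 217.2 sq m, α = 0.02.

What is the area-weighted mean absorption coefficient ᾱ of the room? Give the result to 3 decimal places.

0.095

Total surface area S = 1024.4 sq m.
Weighted sum Σ Sα = 97.661.
ᾱ = A/S = 0.095.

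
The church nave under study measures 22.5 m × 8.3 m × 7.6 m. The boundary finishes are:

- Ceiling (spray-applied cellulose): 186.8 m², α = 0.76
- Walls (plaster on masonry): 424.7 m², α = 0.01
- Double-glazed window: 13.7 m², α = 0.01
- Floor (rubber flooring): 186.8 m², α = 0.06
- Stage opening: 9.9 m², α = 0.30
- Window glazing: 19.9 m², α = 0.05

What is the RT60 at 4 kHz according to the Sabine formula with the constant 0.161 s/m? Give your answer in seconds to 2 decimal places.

1.41 s

A = Σ Sᵢαᵢ = 186.8×0.76 + 424.7×0.01 + 13.7×0.01 + 186.8×0.06 + 9.9×0.30 + 19.9×0.05 = 161.525 sabins.
Volume V = 22.5 × 8.3 × 7.6 = 1419.3 m³.
Sabine: RT60 = 0.161 × 1419.3 / 161.525 = 1.41 s.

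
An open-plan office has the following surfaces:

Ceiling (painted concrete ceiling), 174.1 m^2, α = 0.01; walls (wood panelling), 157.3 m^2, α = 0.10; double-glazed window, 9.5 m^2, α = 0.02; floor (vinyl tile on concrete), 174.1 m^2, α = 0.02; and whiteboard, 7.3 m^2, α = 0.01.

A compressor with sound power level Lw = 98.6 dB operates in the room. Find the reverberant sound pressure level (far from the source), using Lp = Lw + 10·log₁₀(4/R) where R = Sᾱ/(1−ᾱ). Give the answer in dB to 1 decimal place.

91.2 dB

A = 21.216 sabins; S = 522.3 m^2.
ᾱ = 21.216/522.3 = 0.0406; R = Sᾱ/(1−ᾱ) = 21.216/(1−0.0406) = 22.114 m^2.
Lp = Lw + 10 log₁₀(4/R) = 98.6 -7.43 = 91.2 dB.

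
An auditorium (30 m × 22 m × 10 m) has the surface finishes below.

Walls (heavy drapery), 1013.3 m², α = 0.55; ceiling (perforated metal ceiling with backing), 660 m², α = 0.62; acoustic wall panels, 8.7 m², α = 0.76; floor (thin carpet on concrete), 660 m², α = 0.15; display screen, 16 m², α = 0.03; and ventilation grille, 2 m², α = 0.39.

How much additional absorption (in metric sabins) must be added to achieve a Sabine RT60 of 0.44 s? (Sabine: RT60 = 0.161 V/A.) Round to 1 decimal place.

A₁ = Σ Sᵢαᵢ = 1013.3×0.55 + 660×0.62 + 8.7×0.76 + 660×0.15 + 16×0.03 + 2×0.39 = 1073.387 sabins.
Target A₂ = 0.161·6600/0.44 = 2415.000 sabins (V = 6600 m³).
ΔA = A₂ − A₁ = 2415.000 − 1073.387 = 1341.6 sabins.

1341.6 sabins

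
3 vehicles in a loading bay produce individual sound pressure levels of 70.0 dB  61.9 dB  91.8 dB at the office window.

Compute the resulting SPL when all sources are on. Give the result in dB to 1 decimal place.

91.8 dB

Sum in the linear (power) domain: Σ 10^(Lᵢ/10) = 10^(70.0/10) + 10^(61.9/10) + 10^(91.8/10) = 1.525e+09.
Back to dB: 10·log₁₀ Σ = 91.8 dB.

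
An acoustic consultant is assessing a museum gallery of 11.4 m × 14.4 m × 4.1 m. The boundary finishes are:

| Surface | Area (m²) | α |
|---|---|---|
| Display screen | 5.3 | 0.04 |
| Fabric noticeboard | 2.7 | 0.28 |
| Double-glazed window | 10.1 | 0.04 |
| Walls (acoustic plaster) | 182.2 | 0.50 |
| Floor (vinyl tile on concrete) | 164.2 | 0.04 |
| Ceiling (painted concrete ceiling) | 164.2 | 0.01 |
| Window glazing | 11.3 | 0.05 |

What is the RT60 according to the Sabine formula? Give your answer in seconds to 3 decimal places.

1.070 sec

Total absorption A = 5.3×0.04 + 2.7×0.28 + 10.1×0.04 + 182.2×0.50 + 164.2×0.04 + 164.2×0.01 + 11.3×0.05
  = 0.212 + 0.756 + 0.404 + 91.100 + 6.568 + 1.642 + 0.565 = 101.247 m² sabins.
Volume V = 11.4 × 14.4 × 4.1 = 673.056 m³.
RT60 = 0.161 · V / A = 0.161 × 673.056 / 101.247 = 1.070 s.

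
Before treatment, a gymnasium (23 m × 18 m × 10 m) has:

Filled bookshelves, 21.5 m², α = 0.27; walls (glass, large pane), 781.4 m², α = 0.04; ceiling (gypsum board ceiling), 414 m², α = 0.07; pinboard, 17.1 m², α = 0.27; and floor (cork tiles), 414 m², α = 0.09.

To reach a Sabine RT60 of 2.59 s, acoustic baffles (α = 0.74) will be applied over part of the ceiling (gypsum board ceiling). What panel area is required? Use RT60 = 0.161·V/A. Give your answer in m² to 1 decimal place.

Summing Sᵢαᵢ: 5.805 + 31.256 + 28.980 + 4.617 + 37.260 → A₁ = 107.918 sabins.
V = 4140 m³. Target absorption A₂ = 0.161 × 4140 / 2.59 = 257.351 sabins.
ΔA needed = 257.351 − 107.918 = 149.433 sabins.
Each m² of panel replacing the ceiling (gypsum board ceiling) adds (0.74 − 0.07) = 0.67 sabins.
Panel area = 149.433 / 0.67 = 223.0 m².

223.0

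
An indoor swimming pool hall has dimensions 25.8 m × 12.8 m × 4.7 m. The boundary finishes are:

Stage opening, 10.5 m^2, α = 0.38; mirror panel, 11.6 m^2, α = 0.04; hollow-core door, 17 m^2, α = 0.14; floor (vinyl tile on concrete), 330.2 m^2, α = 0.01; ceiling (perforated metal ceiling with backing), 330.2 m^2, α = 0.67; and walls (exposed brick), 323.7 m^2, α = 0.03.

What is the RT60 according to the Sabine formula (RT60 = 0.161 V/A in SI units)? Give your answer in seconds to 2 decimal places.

Summing Sᵢαᵢ: 3.990 + 0.464 + 2.380 + 3.302 + 221.234 + 9.711 → A = 241.081 sabins.
V = 25.8·12.8·4.7 = 1552.128 m³.
T = 0.161 V/A = 0.161·1552.128/241.081 = 1.04 s.

1.04 s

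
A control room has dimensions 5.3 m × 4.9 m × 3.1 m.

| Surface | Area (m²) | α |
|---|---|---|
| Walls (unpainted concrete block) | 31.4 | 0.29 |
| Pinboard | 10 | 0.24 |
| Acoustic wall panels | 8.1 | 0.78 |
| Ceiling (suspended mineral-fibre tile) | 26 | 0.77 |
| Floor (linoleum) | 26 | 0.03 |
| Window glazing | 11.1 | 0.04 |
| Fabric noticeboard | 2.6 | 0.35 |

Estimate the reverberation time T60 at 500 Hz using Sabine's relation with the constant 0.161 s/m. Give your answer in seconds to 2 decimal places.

0.32 sec

Equivalent absorption area: A = 31.4*0.29 + 10*0.24 + 8.1*0.78 + 26*0.77 + 26*0.03 + 11.1*0.04 + 2.6*0.35 = 39.978 m².
Volume V = 5.3 × 4.9 × 3.1 = 80.507 m³.
RT60 = 0.161 · V / A = 0.161 × 80.507 / 39.978 = 0.32 s.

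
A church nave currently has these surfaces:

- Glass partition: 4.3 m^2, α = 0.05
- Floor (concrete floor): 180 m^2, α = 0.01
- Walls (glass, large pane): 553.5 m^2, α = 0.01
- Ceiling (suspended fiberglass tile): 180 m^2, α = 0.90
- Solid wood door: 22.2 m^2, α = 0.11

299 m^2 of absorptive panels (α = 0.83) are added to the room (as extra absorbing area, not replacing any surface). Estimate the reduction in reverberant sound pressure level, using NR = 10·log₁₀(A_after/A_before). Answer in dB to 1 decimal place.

3.9 dB

A_before = Σ Sᵢαᵢ = 4.3×0.05 + 180×0.01 + 553.5×0.01 + 180×0.90 + 22.2×0.11 = 171.992 sabins.
Added absorption = 299 × 0.83 = 248.170 sabins.
A_after = 171.992 + 248.170 = 420.162 sabins.
NR = 10·log₁₀(420.162/171.992) = 3.9 dB.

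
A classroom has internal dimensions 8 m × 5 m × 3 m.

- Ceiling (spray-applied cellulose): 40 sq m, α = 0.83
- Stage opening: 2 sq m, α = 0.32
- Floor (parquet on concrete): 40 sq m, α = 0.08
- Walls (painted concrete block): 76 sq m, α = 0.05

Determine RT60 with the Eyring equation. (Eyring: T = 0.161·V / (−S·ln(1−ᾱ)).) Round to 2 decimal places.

S = Σ Sᵢ = 158.0 sq m.
Σ(Sᵢαᵢ) = 40×0.83 + 2×0.32 + 40×0.08 + 76×0.05 = 40.840.
ᾱ = 40.840 / 158.0 = 0.2585.
Eyring denominator: −S ln(1−ᾱ) = 47.255.
V = 8 × 5 × 3 = 120 m³.
RT60 = 0.161 × 120 / 47.255 = 0.41 s.

0.41 sec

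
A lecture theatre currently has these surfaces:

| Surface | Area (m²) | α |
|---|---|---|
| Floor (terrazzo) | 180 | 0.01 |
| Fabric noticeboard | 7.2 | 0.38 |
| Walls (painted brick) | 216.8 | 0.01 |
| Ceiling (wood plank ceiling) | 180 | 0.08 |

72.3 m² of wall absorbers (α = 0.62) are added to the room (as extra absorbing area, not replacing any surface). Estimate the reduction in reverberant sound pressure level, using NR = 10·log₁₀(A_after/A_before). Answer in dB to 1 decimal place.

4.9 dB

Total absorption A_before = 180*0.01 + 7.2*0.38 + 216.8*0.01 + 180*0.08
  = 1.800 + 2.736 + 2.168 + 14.400 = 21.104 m² sabins.
Treatment contributes 72.3·0.62 = 44.826 sabins.
New total A_after = 65.930 sabins.
NR = 10·log₁₀(65.930/21.104) = 4.9 dB.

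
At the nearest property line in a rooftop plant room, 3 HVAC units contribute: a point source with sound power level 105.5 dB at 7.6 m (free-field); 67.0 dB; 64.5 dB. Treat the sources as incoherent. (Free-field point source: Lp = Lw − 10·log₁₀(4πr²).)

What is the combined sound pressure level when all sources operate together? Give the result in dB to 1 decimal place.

77.5 dB

Source at 7.6 m: Lp = 105.5 − 10·log₁₀(4π·7.6²) = 105.5 − 10·log₁₀(725.834) = 76.9 dB.
Sum in the linear (power) domain: Σ 10^(Lᵢ/10) = 10^(76.9/10) + 10^(67.0/10) + 10^(64.5/10) = 5.681e+07.
L_total = 10·log₁₀(5.681e+07) = 77.5 dB.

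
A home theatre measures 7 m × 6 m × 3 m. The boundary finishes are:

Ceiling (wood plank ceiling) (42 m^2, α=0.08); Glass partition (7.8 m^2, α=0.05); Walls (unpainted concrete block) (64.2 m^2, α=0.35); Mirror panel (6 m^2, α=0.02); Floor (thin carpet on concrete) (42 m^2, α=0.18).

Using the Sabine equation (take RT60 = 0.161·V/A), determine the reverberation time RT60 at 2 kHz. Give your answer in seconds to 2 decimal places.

Summing Sᵢαᵢ: 3.360 + 0.390 + 22.470 + 0.120 + 7.560 → A = 33.900 sabins.
Volume V = 7 × 6 × 3 = 126 m³.
RT60 = 0.161 · V / A = 0.161 × 126 / 33.900 = 0.60 s.

0.60 s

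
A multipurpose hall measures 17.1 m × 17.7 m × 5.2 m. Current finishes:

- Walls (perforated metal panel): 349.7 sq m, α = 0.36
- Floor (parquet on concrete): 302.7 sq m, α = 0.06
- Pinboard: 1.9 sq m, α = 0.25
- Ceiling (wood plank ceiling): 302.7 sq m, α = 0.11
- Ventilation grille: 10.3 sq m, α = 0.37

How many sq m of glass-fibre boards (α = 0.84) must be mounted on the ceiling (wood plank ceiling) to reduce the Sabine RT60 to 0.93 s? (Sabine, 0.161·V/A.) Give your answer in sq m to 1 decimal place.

124.4

Summing Sᵢαᵢ: 125.892 + 18.162 + 0.475 + 33.297 + 3.811 → A₁ = 181.637 sabins.
Required A₂ = 0.161·1573.884/0.93 = 272.468 sabins.
ΔA needed = 272.468 − 181.637 = 90.831 sabins.
Each sq m of panel replacing the ceiling (wood plank ceiling) adds (0.84 − 0.11) = 0.73 sabins.
Area = ΔA/Δα = 90.831/0.73 = 124.4 sq m.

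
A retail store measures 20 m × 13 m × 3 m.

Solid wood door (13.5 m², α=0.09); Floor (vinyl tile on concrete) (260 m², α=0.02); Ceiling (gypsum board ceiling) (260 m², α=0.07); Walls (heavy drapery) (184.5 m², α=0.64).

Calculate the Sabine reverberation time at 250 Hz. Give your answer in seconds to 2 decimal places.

Total absorption A = 13.5×0.09 + 260×0.02 + 260×0.07 + 184.5×0.64
  = 1.215 + 5.200 + 18.200 + 118.080 = 142.695 m² sabins.
V = 20·13·3 = 780 m³.
Sabine: RT60 = 0.161 × 780 / 142.695 = 0.88 s.

0.88 s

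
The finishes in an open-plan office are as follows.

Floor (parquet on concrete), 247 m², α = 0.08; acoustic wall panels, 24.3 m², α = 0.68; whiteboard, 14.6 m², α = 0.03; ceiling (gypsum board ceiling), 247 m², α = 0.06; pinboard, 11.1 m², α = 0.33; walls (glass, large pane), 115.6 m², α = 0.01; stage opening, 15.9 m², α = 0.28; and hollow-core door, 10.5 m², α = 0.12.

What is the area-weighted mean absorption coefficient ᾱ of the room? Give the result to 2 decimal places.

0.09

S = Σ Sᵢ = 247 + 24.3 + 14.6 + 247 + 11.1 + 115.6 + 15.9 + 10.5 = 686.0 m².
Weighted sum Σ Sα = 62.073.
ᾱ = 62.073 / 686.0 = 0.09.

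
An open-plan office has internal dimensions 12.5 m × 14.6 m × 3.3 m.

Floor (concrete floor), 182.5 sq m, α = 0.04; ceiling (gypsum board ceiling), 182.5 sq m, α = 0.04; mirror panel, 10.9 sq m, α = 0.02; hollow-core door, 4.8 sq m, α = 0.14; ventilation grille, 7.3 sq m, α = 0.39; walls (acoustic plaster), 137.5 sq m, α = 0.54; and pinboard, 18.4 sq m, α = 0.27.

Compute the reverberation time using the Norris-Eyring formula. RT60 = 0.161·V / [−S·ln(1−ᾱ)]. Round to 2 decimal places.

0.90 s

Total surface area S = 182.5 + 182.5 + 10.9 + 4.8 + 7.3 + 137.5 + 18.4 = 543.9 sq m.
Absorption A = 182.5·0.04 + 182.5·0.04 + 10.9·0.02 + 4.8·0.14 + 7.3·0.39 + 137.5·0.54 + 18.4·0.27 = 97.555 sabins.
ᾱ = 97.555 / 543.9 = 0.1794.
−S·ln(1−ᾱ) = −543.9 × ln(1 − 0.1794) = 107.540.
V = 12.5 × 14.6 × 3.3 = 602.25 m³.
RT60 = 0.161 × 602.25 / 107.540 = 0.90 s.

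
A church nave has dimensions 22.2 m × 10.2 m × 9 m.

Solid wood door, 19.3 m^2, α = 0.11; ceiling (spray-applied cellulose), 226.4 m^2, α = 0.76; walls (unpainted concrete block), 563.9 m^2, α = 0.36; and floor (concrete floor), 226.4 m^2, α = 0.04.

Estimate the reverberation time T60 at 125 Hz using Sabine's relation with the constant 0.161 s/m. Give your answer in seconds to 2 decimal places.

Equivalent absorption area: A = 19.3×0.11 + 226.4×0.76 + 563.9×0.36 + 226.4×0.04 = 386.247 m^2.
Room volume: 2037.96 m³.
Sabine: RT60 = 0.161 × 2037.96 / 386.247 = 0.85 s.

0.85 s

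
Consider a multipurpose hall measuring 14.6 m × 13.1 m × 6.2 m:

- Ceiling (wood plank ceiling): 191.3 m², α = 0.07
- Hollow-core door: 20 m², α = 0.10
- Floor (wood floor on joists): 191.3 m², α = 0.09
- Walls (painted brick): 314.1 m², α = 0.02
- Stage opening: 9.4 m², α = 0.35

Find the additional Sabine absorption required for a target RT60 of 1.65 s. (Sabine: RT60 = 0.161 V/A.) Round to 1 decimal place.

73.5 sabins

Equivalent absorption area: A₁ = 191.3*0.07 + 20*0.10 + 191.3*0.09 + 314.1*0.02 + 9.4*0.35 = 42.180 m².
Target A₂ = 0.161·1185.812/1.65 = 115.707 sabins (V = 1185.812 m³).
Shortfall: 115.707 − 42.180 = 73.5 sabins.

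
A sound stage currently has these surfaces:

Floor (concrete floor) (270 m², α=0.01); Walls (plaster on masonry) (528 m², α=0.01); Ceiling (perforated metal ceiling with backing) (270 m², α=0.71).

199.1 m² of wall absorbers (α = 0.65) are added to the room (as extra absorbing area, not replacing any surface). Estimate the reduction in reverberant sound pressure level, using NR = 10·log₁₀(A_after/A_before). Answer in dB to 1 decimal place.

A_before = Σ Sᵢαᵢ = 270×0.01 + 528×0.01 + 270×0.71 = 199.680 sabins.
Added absorption = 199.1 × 0.65 = 129.415 sabins.
New total A_after = 329.095 sabins.
NR = 10·log₁₀(329.095/199.680) = 2.2 dB.

2.2 dB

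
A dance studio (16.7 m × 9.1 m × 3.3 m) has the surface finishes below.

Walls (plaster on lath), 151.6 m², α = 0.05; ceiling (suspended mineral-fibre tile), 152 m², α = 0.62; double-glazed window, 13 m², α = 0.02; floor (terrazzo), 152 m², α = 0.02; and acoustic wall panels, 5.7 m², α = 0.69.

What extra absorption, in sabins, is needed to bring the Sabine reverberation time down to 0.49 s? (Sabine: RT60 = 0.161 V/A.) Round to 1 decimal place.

Total absorption A₁ = 151.6×0.05 + 152×0.62 + 13×0.02 + 152×0.02 + 5.7×0.69
  = 7.580 + 94.240 + 0.260 + 3.040 + 3.933 = 109.053 m² sabins.
V = 501.501 m³. Required absorption A₂ = 0.161 × 501.501 / 0.49 = 164.779 sabins.
Additional absorption ΔA = 164.779 − 109.053 = 55.7 sabins.

55.7 sabins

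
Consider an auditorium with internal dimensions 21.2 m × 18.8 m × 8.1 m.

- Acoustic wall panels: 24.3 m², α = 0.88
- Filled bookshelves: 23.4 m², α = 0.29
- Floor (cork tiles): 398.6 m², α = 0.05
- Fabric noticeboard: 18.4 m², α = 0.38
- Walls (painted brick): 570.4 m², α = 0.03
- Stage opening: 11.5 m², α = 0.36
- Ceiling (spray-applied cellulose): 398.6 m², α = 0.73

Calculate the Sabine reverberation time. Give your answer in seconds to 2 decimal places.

Summing Sᵢαᵢ: 21.384 + 6.786 + 19.930 + 6.992 + 17.112 + 4.140 + 290.978 → A = 367.322 sabins.
Volume V = 21.2 × 18.8 × 8.1 = 3228.336 m³.
RT60 = 0.161 · V / A = 0.161 × 3228.336 / 367.322 = 1.42 s.

1.42 s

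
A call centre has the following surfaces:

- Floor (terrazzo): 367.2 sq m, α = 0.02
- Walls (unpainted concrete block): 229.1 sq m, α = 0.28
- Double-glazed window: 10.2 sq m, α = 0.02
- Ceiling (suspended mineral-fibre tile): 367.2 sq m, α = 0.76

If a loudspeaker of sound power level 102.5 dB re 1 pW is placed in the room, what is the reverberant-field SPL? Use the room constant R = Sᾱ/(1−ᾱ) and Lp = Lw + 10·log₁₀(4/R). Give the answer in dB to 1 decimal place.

Σ(Sᵢαᵢ) = 367.2·0.02 + 229.1·0.28 + 10.2·0.02 + 367.2·0.76 = 350.768; total area S = 973.7 sq m.
ᾱ = 350.768/973.7 = 0.3602; R = Sᾱ/(1−ᾱ) = 350.768/(1−0.3602) = 548.246 sq m.
Lp = Lw + 10 log₁₀(4/R) = 102.5 -21.37 = 81.1 dB.

81.1 dB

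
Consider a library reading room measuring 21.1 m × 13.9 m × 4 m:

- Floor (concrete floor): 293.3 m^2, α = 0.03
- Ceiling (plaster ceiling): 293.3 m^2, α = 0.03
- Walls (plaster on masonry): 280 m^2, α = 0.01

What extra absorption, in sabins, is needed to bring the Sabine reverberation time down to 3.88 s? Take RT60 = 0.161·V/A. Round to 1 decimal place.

Summing Sᵢαᵢ: 8.799 + 8.799 + 2.800 → A₁ = 20.398 sabins.
V = 1173.16 m³. Required absorption A₂ = 0.161 × 1173.16 / 3.88 = 48.680 sabins.
Shortfall: 48.680 − 20.398 = 28.3 sabins.

28.3 sabins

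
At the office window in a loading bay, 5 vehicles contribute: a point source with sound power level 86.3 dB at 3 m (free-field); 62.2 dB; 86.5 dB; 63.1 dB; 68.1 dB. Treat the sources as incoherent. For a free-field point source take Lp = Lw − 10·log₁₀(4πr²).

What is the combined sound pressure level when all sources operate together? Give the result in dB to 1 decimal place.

86.6 dB

Source at 3 m: Lp = 86.3 − 10·log₁₀(4π·3²) = 86.3 − 10·log₁₀(113.097) = 65.8 dB.
Σ 10^(Lᵢ/10) = 4.606e+08.
Back to dB: 10·log₁₀ Σ = 86.6 dB.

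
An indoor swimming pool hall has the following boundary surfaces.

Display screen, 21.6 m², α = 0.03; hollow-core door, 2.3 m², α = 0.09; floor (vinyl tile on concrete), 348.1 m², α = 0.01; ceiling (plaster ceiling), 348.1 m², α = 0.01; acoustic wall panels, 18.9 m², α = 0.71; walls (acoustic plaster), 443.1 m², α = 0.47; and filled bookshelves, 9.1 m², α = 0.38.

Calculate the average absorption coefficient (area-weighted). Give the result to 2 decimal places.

S = Σ Sᵢ = 21.6 + 2.3 + 348.1 + 348.1 + 18.9 + 443.1 + 9.1 = 1191.2 m².
Σ(Sᵢαᵢ) = 21.6*0.03 + 2.3*0.09 + 348.1*0.01 + 348.1*0.01 + 18.9*0.71 + 443.1*0.47 + 9.1*0.38 = 232.951.
ᾱ = 232.951 / 1191.2 = 0.20.

0.20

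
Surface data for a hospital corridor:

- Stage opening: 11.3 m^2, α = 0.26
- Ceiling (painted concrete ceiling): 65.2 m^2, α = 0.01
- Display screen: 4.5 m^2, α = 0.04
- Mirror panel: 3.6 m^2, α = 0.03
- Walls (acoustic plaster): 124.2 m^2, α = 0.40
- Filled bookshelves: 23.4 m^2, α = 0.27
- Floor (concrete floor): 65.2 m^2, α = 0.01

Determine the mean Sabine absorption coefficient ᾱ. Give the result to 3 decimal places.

Total surface area S = 297.4 m^2.
Σ(Sᵢαᵢ) = 11.3*0.26 + 65.2*0.01 + 4.5*0.04 + 3.6*0.03 + 124.2*0.40 + 23.4*0.27 + 65.2*0.01 = 60.528.
ᾱ = A/S = 0.204.

0.204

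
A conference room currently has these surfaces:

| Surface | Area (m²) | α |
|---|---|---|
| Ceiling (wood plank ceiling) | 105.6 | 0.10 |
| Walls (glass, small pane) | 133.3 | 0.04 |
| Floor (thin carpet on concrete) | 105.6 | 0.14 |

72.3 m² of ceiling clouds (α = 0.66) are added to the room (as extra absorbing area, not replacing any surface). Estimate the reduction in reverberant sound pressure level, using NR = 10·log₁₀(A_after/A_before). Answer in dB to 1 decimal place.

4.1 dB

Summing Sᵢαᵢ: 10.560 + 5.332 + 14.784 → A_before = 30.676 sabins.
Treatment contributes 72.3·0.66 = 47.718 sabins.
A_after = 30.676 + 47.718 = 78.394 sabins.
Reduction = 10 log₁₀(A_after/A_before) = 10 log₁₀(2.5555) = 4.1 dB.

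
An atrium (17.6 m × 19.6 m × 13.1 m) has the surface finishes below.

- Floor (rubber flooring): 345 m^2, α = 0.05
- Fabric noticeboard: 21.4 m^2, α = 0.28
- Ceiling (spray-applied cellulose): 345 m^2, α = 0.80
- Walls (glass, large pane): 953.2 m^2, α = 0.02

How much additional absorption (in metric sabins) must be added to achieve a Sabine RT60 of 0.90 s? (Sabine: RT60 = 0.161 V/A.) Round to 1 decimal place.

A₁ = Σ Sᵢαᵢ = 345×0.05 + 21.4×0.28 + 345×0.80 + 953.2×0.02 = 318.306 sabins.
V = 4518.976 m³. Required absorption A₂ = 0.161 × 4518.976 / 0.90 = 808.395 sabins.
Shortfall: 808.395 − 318.306 = 490.1 sabins.

490.1 sabins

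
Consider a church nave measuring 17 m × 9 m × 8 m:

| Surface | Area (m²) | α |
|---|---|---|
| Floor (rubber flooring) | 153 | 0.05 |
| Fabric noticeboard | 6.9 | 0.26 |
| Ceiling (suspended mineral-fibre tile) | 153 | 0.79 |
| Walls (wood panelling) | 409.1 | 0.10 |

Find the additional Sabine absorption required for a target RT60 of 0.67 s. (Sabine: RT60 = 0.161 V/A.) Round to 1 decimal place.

Total absorption A₁ = 153*0.05 + 6.9*0.26 + 153*0.79 + 409.1*0.10
  = 7.650 + 1.794 + 120.870 + 40.910 = 171.224 m² sabins.
Target A₂ = 0.161·1224/0.67 = 294.125 sabins (V = 1224 m³).
ΔA = A₂ − A₁ = 294.125 − 171.224 = 122.9 sabins.

122.9 sabins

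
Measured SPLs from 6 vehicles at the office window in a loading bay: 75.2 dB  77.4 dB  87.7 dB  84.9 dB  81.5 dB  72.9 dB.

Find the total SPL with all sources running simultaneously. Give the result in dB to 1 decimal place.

Σ 10^(Lᵢ/10) = 1.147e+09.
Back to dB: 10·log₁₀ Σ = 90.6 dB.

90.6 dB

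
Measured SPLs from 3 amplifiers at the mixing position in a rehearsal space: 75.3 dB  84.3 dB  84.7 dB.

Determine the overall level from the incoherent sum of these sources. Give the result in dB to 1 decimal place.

87.8 dB

Sum in the linear (power) domain: Σ 10^(Lᵢ/10) = 10^(75.3/10) + 10^(84.3/10) + 10^(84.7/10) = 5.982e+08.
L_total = 10·log₁₀(5.982e+08) = 87.8 dB.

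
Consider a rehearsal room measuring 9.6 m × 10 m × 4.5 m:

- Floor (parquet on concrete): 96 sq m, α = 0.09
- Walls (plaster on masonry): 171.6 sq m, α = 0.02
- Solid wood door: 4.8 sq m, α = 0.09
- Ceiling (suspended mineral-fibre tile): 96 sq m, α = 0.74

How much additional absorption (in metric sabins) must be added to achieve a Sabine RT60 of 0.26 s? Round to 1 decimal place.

184.0 sabins

Total absorption A₁ = 96*0.09 + 171.6*0.02 + 4.8*0.09 + 96*0.74
  = 8.640 + 3.432 + 0.432 + 71.040 = 83.544 sq m sabins.
Target A₂ = 0.161·432/0.26 = 267.508 sabins (V = 432 m³).
Additional absorption ΔA = 267.508 − 83.544 = 184.0 sabins.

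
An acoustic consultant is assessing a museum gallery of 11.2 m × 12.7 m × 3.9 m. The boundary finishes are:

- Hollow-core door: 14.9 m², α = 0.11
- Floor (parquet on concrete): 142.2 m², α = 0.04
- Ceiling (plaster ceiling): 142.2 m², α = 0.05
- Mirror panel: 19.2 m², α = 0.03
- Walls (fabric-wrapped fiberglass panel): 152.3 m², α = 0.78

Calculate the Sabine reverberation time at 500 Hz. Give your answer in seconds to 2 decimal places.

Equivalent absorption area: A = 14.9×0.11 + 142.2×0.04 + 142.2×0.05 + 19.2×0.03 + 152.3×0.78 = 133.807 m².
V = 11.2·12.7·3.9 = 554.736 m³.
T = 0.161 V/A = 0.161·554.736/133.807 = 0.67 s.

0.67 s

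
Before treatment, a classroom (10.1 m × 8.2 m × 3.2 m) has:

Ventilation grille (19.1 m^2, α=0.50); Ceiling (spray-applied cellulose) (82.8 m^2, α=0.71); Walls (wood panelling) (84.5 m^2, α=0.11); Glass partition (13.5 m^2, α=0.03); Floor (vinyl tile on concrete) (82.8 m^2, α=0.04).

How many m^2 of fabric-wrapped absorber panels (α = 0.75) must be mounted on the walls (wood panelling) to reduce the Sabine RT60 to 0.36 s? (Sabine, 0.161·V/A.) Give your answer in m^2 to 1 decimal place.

58.1

A₁ = Σ Sᵢαᵢ = 19.1*0.50 + 82.8*0.71 + 84.5*0.11 + 13.5*0.03 + 82.8*0.04 = 81.350 sabins.
V = 265.024 m³. Target absorption A₂ = 0.161 × 265.024 / 0.36 = 118.525 sabins.
ΔA needed = 118.525 − 81.350 = 37.175 sabins.
Net gain per m^2: Δα = 0.75 − 0.11 = 0.64.
Panel area = 37.175 / 0.64 = 58.1 m^2.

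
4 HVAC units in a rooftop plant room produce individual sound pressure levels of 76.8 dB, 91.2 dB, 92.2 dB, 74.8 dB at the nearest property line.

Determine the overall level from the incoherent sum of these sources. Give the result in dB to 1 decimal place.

94.9 dB

Sum in the linear (power) domain: Σ 10^(Lᵢ/10) = 10^(76.8/10) + 10^(91.2/10) + 10^(92.2/10) + 10^(74.8/10) = 3.056e+09.
L_total = 10·log₁₀(3.056e+09) = 94.9 dB.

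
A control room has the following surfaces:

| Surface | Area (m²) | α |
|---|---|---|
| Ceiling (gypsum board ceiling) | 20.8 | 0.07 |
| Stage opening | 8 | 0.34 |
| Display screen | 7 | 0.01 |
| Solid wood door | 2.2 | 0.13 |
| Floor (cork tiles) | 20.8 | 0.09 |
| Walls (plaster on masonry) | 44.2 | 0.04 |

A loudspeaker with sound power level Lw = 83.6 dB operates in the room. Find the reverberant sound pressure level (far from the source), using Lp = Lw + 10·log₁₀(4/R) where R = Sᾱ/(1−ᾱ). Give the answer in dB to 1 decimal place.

Σ(Sᵢαᵢ) = 20.8×0.07 + 8×0.34 + 7×0.01 + 2.2×0.13 + 20.8×0.09 + 44.2×0.04 = 8.172; total area S = 103.0 m².
ᾱ = 8.172/103.0 = 0.0793; R = Sᾱ/(1−ᾱ) = 8.172/(1−0.0793) = 8.876 m².
Lp = 83.6 + 10·log₁₀(4/8.876) = 83.6 + (-3.46) = 80.1 dB.

80.1 dB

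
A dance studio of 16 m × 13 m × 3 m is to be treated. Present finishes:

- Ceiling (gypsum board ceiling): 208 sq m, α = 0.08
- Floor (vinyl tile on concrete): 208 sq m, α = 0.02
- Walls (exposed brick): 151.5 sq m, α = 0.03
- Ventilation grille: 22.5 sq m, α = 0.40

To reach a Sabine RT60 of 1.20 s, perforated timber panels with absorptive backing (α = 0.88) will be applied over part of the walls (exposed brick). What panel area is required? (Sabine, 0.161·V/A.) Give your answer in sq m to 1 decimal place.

58.1

Total absorption A₁ = 208·0.08 + 208·0.02 + 151.5·0.03 + 22.5·0.40
  = 16.640 + 4.160 + 4.545 + 9.000 = 34.345 sq m sabins.
V = 624 m³. Target absorption A₂ = 0.161 × 624 / 1.20 = 83.720 sabins.
ΔA needed = 83.720 − 34.345 = 49.375 sabins.
Each sq m of panel replacing the walls (exposed brick) adds (0.88 − 0.03) = 0.85 sabins.
Panel area = 49.375 / 0.85 = 58.1 sq m.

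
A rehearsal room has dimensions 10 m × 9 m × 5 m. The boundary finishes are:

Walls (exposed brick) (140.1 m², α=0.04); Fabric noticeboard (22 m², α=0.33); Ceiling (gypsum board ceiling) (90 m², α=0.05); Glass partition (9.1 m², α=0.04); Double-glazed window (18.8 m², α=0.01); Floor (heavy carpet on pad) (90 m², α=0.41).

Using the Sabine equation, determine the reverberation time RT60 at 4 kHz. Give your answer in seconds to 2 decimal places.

1.32 seconds

Summing Sᵢαᵢ: 5.604 + 7.260 + 4.500 + 0.364 + 0.188 + 36.900 → A = 54.816 sabins.
Volume V = 10 × 9 × 5 = 450 m³.
RT60 = 0.161 · V / A = 0.161 × 450 / 54.816 = 1.32 s.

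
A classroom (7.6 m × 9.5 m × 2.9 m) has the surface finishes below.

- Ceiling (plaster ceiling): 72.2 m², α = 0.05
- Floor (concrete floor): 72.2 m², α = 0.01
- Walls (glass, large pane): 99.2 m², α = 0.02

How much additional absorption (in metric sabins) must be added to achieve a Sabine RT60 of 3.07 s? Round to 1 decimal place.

Summing Sᵢαᵢ: 3.610 + 0.722 + 1.984 → A₁ = 6.316 sabins.
Target A₂ = 0.161·209.38/3.07 = 10.981 sabins (V = 209.38 m³).
ΔA = A₂ − A₁ = 10.981 − 6.316 = 4.7 sabins.

4.7 sabins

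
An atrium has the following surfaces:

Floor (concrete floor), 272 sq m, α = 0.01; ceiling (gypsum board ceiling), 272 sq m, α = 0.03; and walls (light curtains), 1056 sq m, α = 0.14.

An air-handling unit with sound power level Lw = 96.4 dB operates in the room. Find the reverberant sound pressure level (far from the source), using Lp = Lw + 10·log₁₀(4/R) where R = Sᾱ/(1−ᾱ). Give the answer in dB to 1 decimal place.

80.0 dB

Σ(Sᵢαᵢ) = 272×0.01 + 272×0.03 + 1056×0.14 = 158.720; total area S = 1600.0 sq m.
ᾱ = 0.0992, so room constant R = A/(1−ᾱ) = 176.199 sq m.
Lp = Lw + 10 log₁₀(4/R) = 96.4 -16.44 = 80.0 dB.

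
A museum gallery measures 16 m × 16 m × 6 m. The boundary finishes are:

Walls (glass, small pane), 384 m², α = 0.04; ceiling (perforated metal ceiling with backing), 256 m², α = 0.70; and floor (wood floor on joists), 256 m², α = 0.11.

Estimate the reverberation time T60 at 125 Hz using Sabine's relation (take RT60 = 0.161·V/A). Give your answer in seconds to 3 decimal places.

1.110 sec

Total absorption A = 384×0.04 + 256×0.70 + 256×0.11
  = 15.360 + 179.200 + 28.160 = 222.720 m² sabins.
Volume V = 16 × 16 × 6 = 1536 m³.
Sabine: RT60 = 0.161 × 1536 / 222.720 = 1.110 s.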